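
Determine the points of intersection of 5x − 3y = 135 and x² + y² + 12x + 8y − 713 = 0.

Substitute y = (−135 + 5x)/3:
34x² − 1122x + 8568 = 0  ⟹  x² − 33x + 252 = 0
x = 21 or x = 12, giving (21, −10) and (12, −25).

(12, −25) and (21, −10)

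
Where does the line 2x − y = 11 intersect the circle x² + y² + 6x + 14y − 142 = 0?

(−5, −21) and (7, 3)

Substitute y = 2x − 11:
5x² − 10x − 175 = 0  ⟹  x² − 2x − 35 = 0
x = 7 or x = −5, giving (7, 3) and (−5, −21).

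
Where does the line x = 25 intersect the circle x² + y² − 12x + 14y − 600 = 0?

(25, −25) and (25, 11)

The line gives x = 25. Substituting into the circle:
y² + 14y − 275 = 0
y = 11 or y = −25, giving (25, 11) and (25, −25).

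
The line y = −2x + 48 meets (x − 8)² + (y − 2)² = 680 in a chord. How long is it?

20√5

The distance from (8, 2) to the line is 30/√5, and r² = 680.
Chord = 2√(r² − d²) = 2·√(500) = 20√5.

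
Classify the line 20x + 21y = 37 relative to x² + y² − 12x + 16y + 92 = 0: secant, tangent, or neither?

Substituting the line into the circle gives 841x² − 13492x + 54373 = 0.
Δ = 182034064 − 182910772 = −876708.
No real roots: the line does not meet the circle.

neither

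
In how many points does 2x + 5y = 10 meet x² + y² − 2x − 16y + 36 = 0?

0

Centre (1, 8), r² = 29. Distance² from centre to line = (32)²/29 = 1024/29.
Since d² > r², the line lies outside the circle.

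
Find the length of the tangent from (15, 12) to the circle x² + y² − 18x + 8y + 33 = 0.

Centre (9, −4), r² = 64. |PO|² = (6)² + (16)² = 292.
Power of the point: PT² = |PO|² − r² = 228, so PT = 2√57.

2√57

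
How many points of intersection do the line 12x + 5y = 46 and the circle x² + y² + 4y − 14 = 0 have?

0

Substituting the line into the circle gives 169x² − 1344x + 2686 = 0.
Discriminant = (−1344)² − 4·169·(2686) = −9400 < 0.
No real roots: the line does not meet the circle.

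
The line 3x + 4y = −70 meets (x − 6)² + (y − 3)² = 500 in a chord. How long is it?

20

Centre (6, 3), r² = 500. Perpendicular distance d from centre to line = |100| / √25 = 100/√25.
Chord = 2√(r² − d²) = 2·√(100) = 20.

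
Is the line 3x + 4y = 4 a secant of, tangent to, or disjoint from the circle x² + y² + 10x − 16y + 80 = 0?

Substituting the line into the circle gives 25x² + 328x + 1040 = 0.
Discriminant = (328)² − 4·25·(1040) = 3584 > 0.
Two real roots: the line is a secant.

secant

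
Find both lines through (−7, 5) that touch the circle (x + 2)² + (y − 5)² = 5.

A line y − (5) = m(x − (−7)) is tangent when its distance from (−2, 5) is √5:
(5m − (0))² = 5(m² + 1)
4m² − 1 = 0, so m = −1/2 or m = 1/2.
With m = −1/2: x + 2y = 3. With m = 1/2: x − 2y = −17.

x + 2y = 3 and x − 2y = −17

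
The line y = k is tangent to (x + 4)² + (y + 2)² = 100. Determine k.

k = −12 or k = 8

For a tangent, require d(centre, line) = r = 10.
|0·(−4) + 1·(−2) − k| / √1 = 10
|k − (−2)| = 10, so k = 8 or k = −12.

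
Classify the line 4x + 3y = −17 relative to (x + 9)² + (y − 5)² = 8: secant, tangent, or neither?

secant

Centre (−9, 5), r² = 8. Distance² from centre to line = (−4)²/25 = 16/25.
Since d² < r², the line cuts the circle twice.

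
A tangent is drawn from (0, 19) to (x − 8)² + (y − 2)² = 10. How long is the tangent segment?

With centre O = (8, 2), |OP|² = 353 and r² = 10.
By the tangent–radius right angle, tangent length = √(|PO|² − r²) = √343 = 7√7.

7√7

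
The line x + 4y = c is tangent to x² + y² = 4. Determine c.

c = ±2√17

The line touches the circle iff its distance from (0, 0) is 2:
|1·0 + 4·0 − c| / √17 = 2
|c| = 2√17.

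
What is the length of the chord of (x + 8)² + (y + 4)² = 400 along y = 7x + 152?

20√2

Express y = 7x + 152 and substitute into the circle:
50x² + 2200x + 24000 = 0  ⟹  x² + 44x + 480 = 0
x = −20 or x = −24, giving (−20, 12) and (−24, −16).
|(−20, 12) − (−24, −16)| = √((4)² + (28)²) = 20√2.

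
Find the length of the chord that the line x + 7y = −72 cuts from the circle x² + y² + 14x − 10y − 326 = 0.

20√2

The distance from (−7, 5) to the line is 100/√50, and r² = 400.
Chord = 2√(r² − d²) = 2·√(200) = 20√2.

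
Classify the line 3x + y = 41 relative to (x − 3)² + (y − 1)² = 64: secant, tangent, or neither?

neither

Substituting the line into the circle gives 10x² − 246x + 1545 = 0.
Δ = 60516 − 61800 = −1284.
No real roots: the line does not meet the circle.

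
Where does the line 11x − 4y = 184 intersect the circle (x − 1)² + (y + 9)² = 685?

Express y = (−184 + 11x)/4 and substitute into the circle:
137x² − 3288x + 10960 = 0  ⟹  x² − 24x + 80 = 0
x = 20 or x = 4, giving (20, 9) and (4, −35).

(4, −35) and (20, 9)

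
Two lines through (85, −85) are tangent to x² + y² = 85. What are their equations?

7x + 6y = 85 and 6x + 7y = −85

A line y − (−85) = m(x − (85)) is tangent when its distance from (0, 0) is √85:
[m·(−85) − (85)]² = 85(m² + 1)
42m² + 85m + 42 = 0, so m = −7/6 or m = −6/7.
With m = −7/6: 7x + 6y = 85. With m = −6/7: 6x + 7y = −85.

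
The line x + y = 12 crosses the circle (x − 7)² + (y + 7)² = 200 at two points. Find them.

Substitute y = −x + 12:
2x² − 52x + 210 = 0  ⟹  x² − 26x + 105 = 0
x = 21 or x = 5, giving (21, −9) and (5, 7).

(5, 7) and (21, −9)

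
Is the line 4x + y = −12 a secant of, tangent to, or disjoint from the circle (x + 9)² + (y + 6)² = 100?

Substituting the line into the circle gives 17x² + 66x + 17 = 0.
Discriminant = (66)² − 4·17·(17) = 3200 > 0.
Two real roots: the line is a secant.

secant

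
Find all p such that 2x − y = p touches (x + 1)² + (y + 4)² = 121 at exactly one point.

For a tangent, require d(centre, line) = r = 11.
|2·(−1) − 1·(−4) − p| / √5 = 11
|p − (2)| = 11√5.

p = 2 ± 11√5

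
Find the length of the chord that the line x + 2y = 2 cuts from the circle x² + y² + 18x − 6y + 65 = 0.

The distance from (−9, 3) to the line is 5/√5, and r² = 25.
Chord = 2√(r² − d²) = 2·√(20) = 4√5.

4√5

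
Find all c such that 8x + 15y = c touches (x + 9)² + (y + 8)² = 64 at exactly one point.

c = −328 or c = −56

For a tangent, require d(centre, line) = r = 8.
|8·(−9) + 15·(−8) − c| / √289 = 8
|c − (−192)| = 8·17, so c = −56 or c = −328.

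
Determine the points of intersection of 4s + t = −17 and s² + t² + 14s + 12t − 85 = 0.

From the line, t = −4s − 17. Substituting:
17s² + 102s = 0  ⟹  s² + 6s = 0
s = 0 or s = −6, giving (0, −17) and (−6, 7).

(−6, 7) and (0, −17)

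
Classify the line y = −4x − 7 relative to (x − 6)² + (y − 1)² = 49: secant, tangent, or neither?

Substituting the line into the circle gives 17x² + 52x + 51 = 0.
Discriminant = (52)² − 4·17·(51) = −764 < 0.
No real roots: the line does not meet the circle.

neither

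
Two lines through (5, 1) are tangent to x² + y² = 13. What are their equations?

2x + 3y = 13 and 3x − 2y = 13

Let a tangent through (5, 1) have slope m. Its distance from (0, 0) must equal √13:
(−5m − (−1))² = 13(m² + 1)
6m² − 5m − 6 = 0, so m = −2/3 or m = 3/2.
With m = −2/3: 2x + 3y = 13. With m = 3/2: 3x − 2y = 13.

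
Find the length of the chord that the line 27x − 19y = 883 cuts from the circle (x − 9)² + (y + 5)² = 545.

√1090

Substitute y = (−883 + 27x)/19:
1090x² − 49050x + 453440 = 0  ⟹  x² − 45x + 416 = 0
x = 32 or x = 13, giving (32, −1) and (13, −28).
Chord length = distance between (32, −1) and (13, −28) = √1090 = √1090.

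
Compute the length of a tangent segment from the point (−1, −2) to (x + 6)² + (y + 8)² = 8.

With centre O = (−6, −8), |OP|² = 61 and r² = 8.
By the tangent–radius right angle, tangent length = √(|PO|² − r²) = √53.

√53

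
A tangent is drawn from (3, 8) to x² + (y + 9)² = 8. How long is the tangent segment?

√290

With centre O = (0, −9), |OP|² = 298 and r² = 8.
The tangent meets the radius at right angles, so tangent² = |PO|² − r² = 298 − 8 = 290.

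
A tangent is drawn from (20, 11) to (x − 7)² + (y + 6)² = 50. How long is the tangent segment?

2√102

Centre (7, −6), r² = 50. |PO|² = (13)² + (17)² = 458.
Power of the point: PT² = |PO|² − r² = 408, so PT = 2√102.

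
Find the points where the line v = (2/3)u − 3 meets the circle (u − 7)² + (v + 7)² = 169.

From the line, v = (−9 + 2u)/3. Substituting:
13u² − 78u − 936 = 0  ⟹  u² − 6u − 72 = 0
u = 12 or u = −6, giving (12, 5) and (−6, −7).

(−6, −7) and (12, 5)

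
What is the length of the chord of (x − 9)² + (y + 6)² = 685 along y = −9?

Centre (9, −6), r² = 685. Perpendicular distance d from centre to line = |3| / √1 = 3.
Half the chord is √(r² − d²) = √(676), so the full chord is 52.

52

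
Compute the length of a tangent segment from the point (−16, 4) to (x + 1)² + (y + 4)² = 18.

Centre (−1, −4), r² = 18. |PO|² = (−15)² + (8)² = 289.
By the tangent–radius right angle, tangent length = √(|PO|² − r²) = √271.

√271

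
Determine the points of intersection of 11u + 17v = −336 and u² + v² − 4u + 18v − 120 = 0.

(−12, −12) and (5, −23)

From the line, v = (−336 − 11u)/17. Substituting:
410u² + 2870u − 24600 = 0  ⟹  u² + 7u − 60 = 0
u = 5 or u = −12, giving (5, −23) and (−12, −12).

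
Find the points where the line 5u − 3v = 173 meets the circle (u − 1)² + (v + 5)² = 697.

From the line, v = (−173 + 5u)/3. Substituting:
34u² − 1598u + 18700 = 0  ⟹  u² − 47u + 550 = 0
u = 25 or u = 22, giving (25, −16) and (22, −21).

(22, −21) and (25, −16)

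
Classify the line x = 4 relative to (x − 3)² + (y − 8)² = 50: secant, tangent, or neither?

Substituting the line into the circle gives y² − 16y + 15 = 0.
Discriminant = (−16)² − 4·1·(15) = 196 > 0.
Two real roots: the line is a secant.

secant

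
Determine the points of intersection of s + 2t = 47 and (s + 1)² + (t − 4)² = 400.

Substitute t = (47 − s)/2:
5s² − 70s − 75 = 0  ⟹  s² − 14s − 15 = 0
s = 15 or s = −1, giving (15, 16) and (−1, 24).

(−1, 24) and (15, 16)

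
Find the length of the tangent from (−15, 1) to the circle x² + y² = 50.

4√11

Centre (0, 0), r² = 50. |PO|² = (−15)² + (1)² = 226.
The tangent meets the radius at right angles, so tangent² = |PO|² − r² = 226 − 50 = 176.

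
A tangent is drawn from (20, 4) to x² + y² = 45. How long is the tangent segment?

√371

Centre (0, 0), r² = 45. |PO|² = (20)² + (4)² = 416.
By the tangent–radius right angle, tangent length = √(|PO|² − r²) = √371.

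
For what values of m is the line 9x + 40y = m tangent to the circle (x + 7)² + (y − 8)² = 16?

m = 93 or m = 421

For a tangent, require d(centre, line) = r = 4.
|9·(−7) + 40·8 − m| / √1681 = 4
|m − (257)| = 4·41, so m = 421 or m = 93.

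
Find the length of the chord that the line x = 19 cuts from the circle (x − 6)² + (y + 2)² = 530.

The line gives x = 19. Substituting into the circle:
y² + 4y − 357 = 0
y = 17 or y = −21, giving (19, 17) and (19, −21).
Chord length = distance between (19, 17) and (19, −21) = √1444 = 38.

38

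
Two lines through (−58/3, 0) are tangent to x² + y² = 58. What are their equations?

3x + 7y = −58 and 3x − 7y = −58

A line y − (0) = m(x − (−58/3)) is tangent when its distance from (0, 0) is √58:
(58/3m − (0))² = 58(m² + 1)
49m² − 9 = 0, so m = −3/7 or m = 3/7.
With m = −3/7: 3x + 7y = −58. With m = 3/7: 3x − 7y = −58.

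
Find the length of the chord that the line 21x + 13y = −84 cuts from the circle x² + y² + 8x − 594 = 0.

2√610

The distance from (−4, 0) to the line is 0/√610, and r² = 610.
Chord = 2√(r² − d²) = 2·√(610) = 2√610.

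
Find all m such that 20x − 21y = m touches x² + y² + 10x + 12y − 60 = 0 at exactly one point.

For a tangent, require d(centre, line) = r = 11.
|20·(−5) − 21·(−6) − m| / √841 = 11
|m − (26)| = 11·29, so m = 345 or m = −293.

m = −293 or m = 345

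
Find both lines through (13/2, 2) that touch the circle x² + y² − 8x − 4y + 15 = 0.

2x + y = 15 and 2x − y = 11

A line y − (2) = m(x − (13/2)) is tangent when its distance from (4, 2) is √5:
(−5/2m − (0))² = 5(m² + 1)
m² − 4 = 0, so m = −2 or m = 2.
Through (13/2, 2) these give 2x + y = 15 and 2x − y = 11.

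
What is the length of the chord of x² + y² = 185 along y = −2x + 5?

The distance from (0, 0) to the line is 5/√5, and r² = 185.
Chord = 2√(r² − d²) = 2·√(180) = 12√5.

12√5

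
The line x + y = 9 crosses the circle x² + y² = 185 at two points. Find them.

Express y = −x + 9 and substitute into the circle:
2x² − 18x − 104 = 0  ⟹  x² − 9x − 52 = 0
x = 13 or x = −4, giving (13, −4) and (−4, 13).

(−4, 13) and (13, −4)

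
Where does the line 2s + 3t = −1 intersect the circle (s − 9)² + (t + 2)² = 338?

From the line, t = (−1 − 2s)/3. Substituting:
13s² − 182s − 2288 = 0  ⟹  s² − 14s − 176 = 0
s = 22 or s = −8, giving (22, −15) and (−8, 5).

(−8, 5) and (22, −15)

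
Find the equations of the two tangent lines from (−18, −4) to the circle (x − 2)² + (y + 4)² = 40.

Write the tangent as mx − y + (−4 − m·(−18)) = 0 and set its distance from the centre to 2√10:
[m·(20) − (0)]² = 40(m² + 1)
9m² − 1 = 0, so m = 1/3 or m = −1/3.
With m = 1/3: x − 3y = −6. With m = −1/3: x + 3y = −30.

x − 3y = −6 and x + 3y = −30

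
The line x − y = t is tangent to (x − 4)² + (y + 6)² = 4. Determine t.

The line touches the circle iff its distance from (4, −6) is 2:
|1·4 − 1·(−6) − t| / √2 = 2
|t − (10)| = 2√2.

t = 10 ± 2√2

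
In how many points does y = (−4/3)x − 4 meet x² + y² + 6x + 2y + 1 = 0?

2

Substituting the line into the circle gives 25x² + 126x + 81 = 0.
Discriminant = (126)² − 4·25·(81) = 7776 > 0.
Two real roots: the line is a secant.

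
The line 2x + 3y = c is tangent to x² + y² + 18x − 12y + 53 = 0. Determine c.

For a tangent, require d(centre, line) = r = 8.
|2·(−9) + 3·6 − c| / √13 = 8
|c| = 8√13.

c = ±8√13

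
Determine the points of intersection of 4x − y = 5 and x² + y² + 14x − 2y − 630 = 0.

Substitute y = 4x − 5:
17x² − 34x − 595 = 0  ⟹  x² − 2x − 35 = 0
x = 7 or x = −5, giving (7, 23) and (−5, −25).

(−5, −25) and (7, 23)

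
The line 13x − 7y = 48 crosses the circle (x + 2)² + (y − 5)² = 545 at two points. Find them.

Substitute y = (−48 + 13x)/7:
218x² − 1962x − 19620 = 0  ⟹  x² − 9x − 90 = 0
x = 15 or x = −6, giving (15, 21) and (−6, −18).

(−6, −18) and (15, 21)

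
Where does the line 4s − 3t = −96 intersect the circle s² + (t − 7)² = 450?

(−21, 4) and (−3, 28)

Express t = (96 + 4s)/3 and substitute into the circle:
25s² + 600s + 1575 = 0  ⟹  s² + 24s + 63 = 0
s = −3 or s = −21, giving (−3, 28) and (−21, 4).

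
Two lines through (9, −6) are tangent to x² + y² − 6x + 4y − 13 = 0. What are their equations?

5x + y = 39 and x − 5y = 39

A line y − (−6) = m(x − (9)) is tangent when its distance from (3, −2) is √26:
[m·(−6) − (4)]² = 26(m² + 1)
5m² + 24m − 5 = 0, so m = −5 or m = 1/5.
With m = −5: 5x + y = 39. With m = 1/5: x − 5y = 39.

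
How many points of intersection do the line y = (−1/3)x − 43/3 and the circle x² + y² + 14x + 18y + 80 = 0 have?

2

Centre (−7, −9), r² = 50. Distance² from centre to line = (9)²/10 = 81/10.
Since d² < r², the line cuts the circle twice.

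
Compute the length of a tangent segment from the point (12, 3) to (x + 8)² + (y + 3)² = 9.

√427

Centre (−8, −3), r² = 9. |PO|² = (20)² + (6)² = 436.
By the tangent–radius right angle, tangent length = √(|PO|² − r²) = √427.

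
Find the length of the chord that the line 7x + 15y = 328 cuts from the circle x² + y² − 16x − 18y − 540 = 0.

Centre (8, 9), r² = 685. Perpendicular distance d from centre to line = |−137| / √274 = 137/√274.
Half the chord is √(r² − d²) = √(1233/2), so the full chord is 3√274.

3√274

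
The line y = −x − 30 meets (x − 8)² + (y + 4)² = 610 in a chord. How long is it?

8√2

Centre (8, −4), r² = 610. Perpendicular distance d from centre to line = |34| / √2 = 34/√2.
Half the chord is √(r² − d²) = √(32), so the full chord is 8√2.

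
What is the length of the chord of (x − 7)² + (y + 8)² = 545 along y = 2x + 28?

Centre (7, −8), r² = 545. Perpendicular distance d from centre to line = |50| / √5 = 50/√5.
Chord = 2√(r² − d²) = 2·√(45) = 6√5.

6√5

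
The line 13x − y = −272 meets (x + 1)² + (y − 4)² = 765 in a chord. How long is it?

From the line, y = 13x + 272. Substituting:
170x² + 6970x + 71060 = 0  ⟹  x² + 41x + 418 = 0
x = −19 or x = −22, giving (−19, 25) and (−22, −14).
Chord length = distance between (−19, 25) and (−22, −14) = √1530 = 3√170.

3√170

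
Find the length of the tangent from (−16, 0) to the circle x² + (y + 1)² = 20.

√237

Centre (0, −1), r² = 20. |PO|² = (−16)² + (1)² = 257.
Power of the point: PT² = |PO|² − r² = 237, so PT = √237.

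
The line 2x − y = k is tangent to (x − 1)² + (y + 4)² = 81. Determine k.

For a tangent, require d(centre, line) = r = 9.
|2·1 − 1·(−4) − k| / √5 = 9
|k − (6)| = 9√5.

k = 6 ± 9√5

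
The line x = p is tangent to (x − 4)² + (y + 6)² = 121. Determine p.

p = −7 or p = 15

The line touches the circle iff its distance from (4, −6) is 11:
|1·4 + 0·(−6) − p| / √1 = 11
|p − (4)| = 11, so p = 15 or p = −7.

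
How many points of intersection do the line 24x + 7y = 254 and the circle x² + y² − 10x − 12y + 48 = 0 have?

Substituting the line into the circle gives 625x² − 10666x + 45532 = 0.
Discriminant = (−10666)² − 4·625·(45532) = −66444 < 0.
No real roots: the line does not meet the circle.

0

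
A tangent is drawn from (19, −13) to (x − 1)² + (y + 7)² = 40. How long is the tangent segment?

8√5

With centre O = (1, −7), |OP|² = 360 and r² = 40.
By the tangent–radius right angle, tangent length = √(|PO|² − r²) = √320 = 8√5.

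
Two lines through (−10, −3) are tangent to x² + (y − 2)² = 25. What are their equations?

4x − 3y = −31 and y = −3

Let a tangent through (−10, −3) have slope m. Its distance from (0, 2) must equal 5:
[m·(10) − (5)]² = 25(m² + 1)
3m² − 4m = 0, so m = 4/3 or m = 0.
Through (−10, −3) these give 4x − 3y = −31 and y = −3.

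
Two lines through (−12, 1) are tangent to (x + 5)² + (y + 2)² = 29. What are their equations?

5x + 2y = −58 and 2x − 5y = −29

Write the tangent as mx − y + (1 − m·(−12)) = 0 and set its distance from the centre to √29:
(7m − (−3))² = 29(m² + 1)
10m² + 21m − 10 = 0, so m = −5/2 or m = 2/5.
With m = −5/2: 5x + 2y = −58. With m = 2/5: 2x − 5y = −29.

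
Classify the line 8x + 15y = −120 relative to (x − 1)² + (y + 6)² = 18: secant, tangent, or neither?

Substituting the line into the circle gives 289x² + 30x − 2925 = 0.
Δ = 900 − (−3381300) = 3382200.
Two real roots: the line is a secant.

secant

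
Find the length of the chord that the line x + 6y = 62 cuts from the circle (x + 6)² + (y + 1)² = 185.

Express y = (62 − x)/6 and substitute into the circle:
37x² + 296x − 740 = 0  ⟹  x² + 8x − 20 = 0
x = 2 or x = −10, giving (2, 10) and (−10, 12).
Chord length = distance between (2, 10) and (−10, 12) = √148 = 2√37.

2√37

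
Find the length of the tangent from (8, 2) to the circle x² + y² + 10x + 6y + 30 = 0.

The centre is (−5, −3) and r = 2. The square of the distance from P to the centre is 169 + 25 = 194.
By the tangent–radius right angle, tangent length = √(|PO|² − r²) = √190.

√190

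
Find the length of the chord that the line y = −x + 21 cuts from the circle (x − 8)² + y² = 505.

The distance from (8, 0) to the line is 13/√2, and r² = 505.
Chord = 2√(r² − d²) = 2·√(841/2) = 29√2.

29√2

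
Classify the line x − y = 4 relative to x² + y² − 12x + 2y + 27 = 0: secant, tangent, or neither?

d² = (1·6 − 1·(−1) − (4))²/2 = 9/2; r² = 10.
Since d² < r², the line cuts the circle twice.

secant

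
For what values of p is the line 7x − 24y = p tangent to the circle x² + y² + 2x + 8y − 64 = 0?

p = −136 or p = 314

The line touches the circle iff its distance from (−1, −4) is 9:
|7·(−1) − 24·(−4) − p| / √625 = 9
|p − (89)| = 9·25, so p = 314 or p = −136.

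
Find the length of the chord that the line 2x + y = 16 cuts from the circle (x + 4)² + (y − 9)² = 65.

The distance from (−4, 9) to the line is 15/√5, and r² = 65.
Chord = 2√(r² − d²) = 2·√(20) = 4√5.

4√5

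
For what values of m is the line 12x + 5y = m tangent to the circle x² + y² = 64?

m = −104 or m = 104

The line touches the circle iff its distance from (0, 0) is 8:
|12·0 + 5·0 − m| / √169 = 8
|m| = 8·13, so m = 104 or m = −104.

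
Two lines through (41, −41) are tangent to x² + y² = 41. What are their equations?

Write the tangent as mx − y + (−41 − m·(41)) = 0 and set its distance from the centre to √41:
[m·(−41) − (41)]² = 41(m² + 1)
20m² + 41m + 20 = 0, so m = −5/4 or m = −4/5.
Through (41, −41) these give 5x + 4y = 41 and 4x + 5y = −41.

5x + 4y = 41 and 4x + 5y = −41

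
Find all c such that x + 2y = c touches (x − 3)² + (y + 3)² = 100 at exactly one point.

c = −3 ± 10√5

The line touches the circle iff its distance from (3, −3) is 10:
|1·3 + 2·(−3) − c| / √5 = 10
|c − (−3)| = 10√5.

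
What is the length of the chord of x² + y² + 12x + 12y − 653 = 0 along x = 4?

50

The distance from (−6, −6) to the line is 10, and r² = 725.
Half the chord is √(r² − d²) = √(625), so the full chord is 50.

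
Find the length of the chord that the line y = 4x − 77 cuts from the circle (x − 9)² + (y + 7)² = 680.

From the line, y = 4x − 77. Substituting:
17x² − 578x + 4301 = 0  ⟹  x² − 34x + 253 = 0
x = 23 or x = 11, giving (23, 15) and (11, −33).
Chord length = distance between (23, 15) and (11, −33) = √2448 = 12√17.

12√17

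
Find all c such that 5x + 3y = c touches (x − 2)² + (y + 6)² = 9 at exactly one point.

c = −8 ± 3√34

Tangency holds when the distance from the centre (2, −6) to the line equals the radius 3:
|5·2 + 3·(−6) − c| / √34 = 3
|c − (−8)| = 3√34.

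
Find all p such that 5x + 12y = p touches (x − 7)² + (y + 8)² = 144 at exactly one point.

p = −217 or p = 95

Tangency holds when the distance from the centre (7, −8) to the line equals the radius 12:
|5·7 + 12·(−8) − p| / √169 = 12
|p − (−61)| = 12·13, so p = 95 or p = −217.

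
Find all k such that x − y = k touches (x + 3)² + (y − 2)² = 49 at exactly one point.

k = −5 ± 7√2

Tangency holds when the distance from the centre (−3, 2) to the line equals the radius 7:
|1·(−3) − 1·2 − k| / √2 = 7
|k − (−5)| = 7√2.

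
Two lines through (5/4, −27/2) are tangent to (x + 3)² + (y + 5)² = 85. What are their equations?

2x − 9y = 124 and 6x − 7y = 102

Let a tangent through (5/4, −27/2) have slope m. Its distance from (−3, −5) must equal √85:
[m·(−17/4) − (17/2)]² = 85(m² + 1)
63m² − 68m + 12 = 0, so m = 2/9 or m = 6/7.
With m = 2/9: 2x − 9y = 124. With m = 6/7: 6x − 7y = 102.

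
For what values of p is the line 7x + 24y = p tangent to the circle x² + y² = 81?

p = −225 or p = 225

The line touches the circle iff its distance from (0, 0) is 9:
|7·0 + 24·0 − p| / √625 = 9
|p| = 9·25, so p = 225 or p = −225.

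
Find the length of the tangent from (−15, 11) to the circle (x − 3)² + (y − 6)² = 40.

√309

Centre (3, 6), r² = 40. |PO|² = (−18)² + (5)² = 349.
By the tangent–radius right angle, tangent length = √(|PO|² − r²) = √309.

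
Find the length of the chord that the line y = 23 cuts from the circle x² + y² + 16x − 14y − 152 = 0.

6

Substitute y = 23:
x² + 16x + 55 = 0
x = −5 or x = −11, giving (−5, 23) and (−11, 23).
|(−5, 23) − (−11, 23)| = √((6)² + (0)²) = 6.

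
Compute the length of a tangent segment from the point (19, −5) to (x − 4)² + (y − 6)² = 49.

Centre (4, 6), r² = 49. |PO|² = (15)² + (−11)² = 346.
By the tangent–radius right angle, tangent length = √(|PO|² − r²) = √297 = 3√33.

3√33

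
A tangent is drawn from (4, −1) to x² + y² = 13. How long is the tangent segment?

The centre is (0, 0) and r = √13. The square of the distance from P to the centre is 16 + 1 = 17.
The tangent meets the radius at right angles, so tangent² = |PO|² − r² = 17 − 13 = 4.

2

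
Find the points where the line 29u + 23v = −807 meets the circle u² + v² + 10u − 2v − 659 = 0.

(−31, 4) and (−8, −25)

Substitute v = (−807 − 29u)/23:
1370u² + 53430u + 339760 = 0  ⟹  u² + 39u + 248 = 0
u = −8 or u = −31, giving (−8, −25) and (−31, 4).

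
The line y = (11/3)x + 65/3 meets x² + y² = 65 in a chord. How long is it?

Substitute y = (65 + 11x)/3:
130x² + 1430x + 3640 = 0  ⟹  x² + 11x + 28 = 0
x = −4 or x = −7, giving (−4, 7) and (−7, −4).
|(−4, 7) − (−7, −4)| = √((3)² + (11)²) = √130.

√130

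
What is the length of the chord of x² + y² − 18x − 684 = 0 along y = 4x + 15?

12√17

The distance from (9, 0) to the line is 51/√17, and r² = 765.
Half the chord is √(r² − d²) = √(612), so the full chord is 12√17.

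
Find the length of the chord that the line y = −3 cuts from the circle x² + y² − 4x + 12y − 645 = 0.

From the line, y = −3. Substituting:
x² − 4x − 672 = 0
x = 28 or x = −24, giving (28, −3) and (−24, −3).
Chord length = distance between (28, −3) and (−24, −3) = √2704 = 52.

52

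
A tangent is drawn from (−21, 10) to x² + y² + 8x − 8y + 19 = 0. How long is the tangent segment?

The centre is (−4, 4) and r = √13. The square of the distance from P to the centre is 289 + 36 = 325.
Power of the point: PT² = |PO|² − r² = 312, so PT = 2√78.

2√78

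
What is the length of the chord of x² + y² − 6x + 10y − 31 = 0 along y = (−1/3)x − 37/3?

Centre (3, −5), r² = 65. Perpendicular distance d from centre to line = |25| / √10 = 25/√10.
Chord = 2√(r² − d²) = 2·√(5/2) = √10.

√10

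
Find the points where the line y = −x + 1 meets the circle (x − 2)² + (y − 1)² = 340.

(−12, 13) and (14, −13)

Express y = −x + 1 and substitute into the circle:
2x² − 4x − 336 = 0  ⟹  x² − 2x − 168 = 0
x = 14 or x = −12, giving (14, −13) and (−12, 13).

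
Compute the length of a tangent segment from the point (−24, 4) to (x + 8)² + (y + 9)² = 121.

With centre O = (−8, −9), |OP|² = 425 and r² = 121.
The tangent meets the radius at right angles, so tangent² = |PO|² − r² = 425 − 121 = 304.

4√19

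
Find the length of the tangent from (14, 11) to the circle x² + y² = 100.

√217

With centre O = (0, 0), |OP|² = 317 and r² = 100.
Power of the point: PT² = |PO|² − r² = 217, so PT = √217.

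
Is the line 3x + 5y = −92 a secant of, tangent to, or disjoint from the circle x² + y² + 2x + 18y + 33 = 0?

disjoint

d² = (3·(−1) + 5·(−9) − (−92))²/34 = 968/17; r² = 49.
Since d² > r², the line lies outside the circle.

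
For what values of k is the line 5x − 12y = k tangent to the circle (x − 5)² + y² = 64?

k = −79 or k = 129

The line touches the circle iff its distance from (5, 0) is 8:
|5·5 − 12·0 − k| / √169 = 8
|k − (25)| = 8·13, so k = 129 or k = −79.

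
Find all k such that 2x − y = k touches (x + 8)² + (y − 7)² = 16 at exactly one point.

k = −23 ± 4√5

Tangency holds when the distance from the centre (−8, 7) to the line equals the radius 4:
|2·(−8) − 1·7 − k| / √5 = 4
|k − (−23)| = 4√5.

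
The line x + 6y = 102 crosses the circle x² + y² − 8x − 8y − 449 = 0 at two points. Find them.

(−12, 19) and (24, 13)

Substitute y = (102 − x)/6:
37x² − 444x − 10656 = 0  ⟹  x² − 12x − 288 = 0
x = 24 or x = −12, giving (24, 13) and (−12, 19).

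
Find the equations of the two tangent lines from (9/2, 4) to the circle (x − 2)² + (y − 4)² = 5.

2x − y = 5 and 2x + y = 13

A line y − (4) = m(x − (9/2)) is tangent when its distance from (2, 4) is √5:
(−5/2m − (0))² = 5(m² + 1)
m² − 4 = 0, so m = 2 or m = −2.
With m = 2: 2x − y = 5. With m = −2: 2x + y = 13.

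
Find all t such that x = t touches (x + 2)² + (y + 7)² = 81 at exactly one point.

For a tangent, require d(centre, line) = r = 9.
|1·(−2) + 0·(−7) − t| / √1 = 9
|t − (−2)| = 9, so t = 7 or t = −11.

t = −11 or t = 7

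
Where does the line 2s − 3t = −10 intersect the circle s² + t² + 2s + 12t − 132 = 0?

Substitute t = (10 + 2s)/3:
13s² + 130s − 728 = 0  ⟹  s² + 10s − 56 = 0
s = 4 or s = −14, giving (4, 6) and (−14, −6).

(−14, −6) and (4, 6)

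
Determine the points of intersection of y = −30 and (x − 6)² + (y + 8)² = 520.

From the line, y = −30. Substituting:
x² − 12x = 0
x = 12 or x = 0, giving (12, −30) and (0, −30).

(0, −30) and (12, −30)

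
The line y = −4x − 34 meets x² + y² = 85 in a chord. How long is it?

Centre (0, 0), r² = 85. Perpendicular distance d from centre to line = |34| / √17 = 34/√17.
Chord = 2√(r² − d²) = 2·√(17) = 2√17.

2√17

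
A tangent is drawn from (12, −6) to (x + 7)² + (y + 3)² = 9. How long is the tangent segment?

Centre (−7, −3), r² = 9. |PO|² = (19)² + (−3)² = 370.
Power of the point: PT² = |PO|² − r² = 361, so PT = 19.

19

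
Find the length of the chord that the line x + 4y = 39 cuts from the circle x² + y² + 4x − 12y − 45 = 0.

4√17

Substitute y = (39 − x)/4:
17x² + 34x − 1071 = 0  ⟹  x² + 2x − 63 = 0
x = 7 or x = −9, giving (7, 8) and (−9, 12).
Chord length = distance between (7, 8) and (−9, 12) = √272 = 4√17.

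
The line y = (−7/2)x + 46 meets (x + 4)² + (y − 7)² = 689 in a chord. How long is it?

6√53

Substitute y = (92 − 7x)/2:
53x² − 1060x + 3392 = 0  ⟹  x² − 20x + 64 = 0
x = 16 or x = 4, giving (16, −10) and (4, 32).
Chord length = distance between (16, −10) and (4, 32) = √1908 = 6√53.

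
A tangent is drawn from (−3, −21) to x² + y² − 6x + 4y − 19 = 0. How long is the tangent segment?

The centre is (3, −2) and r = 4√2. The square of the distance from P to the centre is 36 + 361 = 397.
By the tangent–radius right angle, tangent length = √(|PO|² − r²) = √365.

√365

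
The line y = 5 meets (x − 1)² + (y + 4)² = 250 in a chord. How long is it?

From the line, y = 5. Substituting:
x² − 2x − 168 = 0
x = 14 or x = −12, giving (14, 5) and (−12, 5).
Chord length = distance between (14, 5) and (−12, 5) = √676 = 26.

26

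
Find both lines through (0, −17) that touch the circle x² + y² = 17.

4x − y = 17 and 4x + y = −17

Let a tangent through (0, −17) have slope m. Its distance from (0, 0) must equal √17:
(0m − (17))² = 17(m² + 1)
m² − 16 = 0, so m = 4 or m = −4.
Through (0, −17) these give 4x − y = 17 and 4x + y = −17.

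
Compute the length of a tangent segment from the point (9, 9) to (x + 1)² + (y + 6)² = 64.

3√29

The centre is (−1, −6) and r = 8. The square of the distance from P to the centre is 100 + 225 = 325.
Power of the point: PT² = |PO|² − r² = 261, so PT = 3√29.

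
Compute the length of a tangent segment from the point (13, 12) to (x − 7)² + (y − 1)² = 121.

6

Centre (7, 1), r² = 121. |PO|² = (6)² + (11)² = 157.
Power of the point: PT² = |PO|² − r² = 36, so PT = 6.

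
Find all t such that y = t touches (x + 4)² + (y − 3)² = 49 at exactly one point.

t = −4 or t = 10

For a tangent, require d(centre, line) = r = 7.
|0·(−4) + 1·3 − t| / √1 = 7
|t − (3)| = 7, so t = 10 or t = −4.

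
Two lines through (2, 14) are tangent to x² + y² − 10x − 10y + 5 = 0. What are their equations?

x + 2y = 30 and 2x − y = −10

Let a tangent through (2, 14) have slope m. Its distance from (5, 5) must equal 3√5:
(3m − (−9))² = 45(m² + 1)
2m² − 3m − 2 = 0, so m = −1/2 or m = 2.
With m = −1/2: x + 2y = 30. With m = 2: 2x − y = −10.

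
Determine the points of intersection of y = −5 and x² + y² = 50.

(−5, −5) and (5, −5)

Express y = −5 and substitute into the circle:
x² − 25 = 0
x = 5 or x = −5, giving (5, −5) and (−5, −5).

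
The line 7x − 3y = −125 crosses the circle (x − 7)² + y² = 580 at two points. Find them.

Substitute y = (125 + 7x)/3:
58x² + 1624x + 10846 = 0  ⟹  x² + 28x + 187 = 0
x = −11 or x = −17, giving (−11, 16) and (−17, 2).

(−17, 2) and (−11, 16)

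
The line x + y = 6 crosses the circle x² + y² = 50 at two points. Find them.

(−1, 7) and (7, −1)

Substitute y = −x + 6:
2x² − 12x − 14 = 0  ⟹  x² − 6x − 7 = 0
x = 7 or x = −1, giving (7, −1) and (−1, 7).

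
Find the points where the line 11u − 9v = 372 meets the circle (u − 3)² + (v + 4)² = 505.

Express v = (−372 + 11u)/9 and substitute into the circle:
202u² − 7878u + 72720 = 0  ⟹  u² − 39u + 360 = 0
u = 24 or u = 15, giving (24, −12) and (15, −23).

(15, −23) and (24, −12)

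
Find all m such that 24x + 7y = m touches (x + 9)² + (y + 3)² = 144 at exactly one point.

m = −537 or m = 63

The line touches the circle iff its distance from (−9, −3) is 12:
|24·(−9) + 7·(−3) − m| / √625 = 12
|m − (−237)| = 12·25, so m = 63 or m = −537.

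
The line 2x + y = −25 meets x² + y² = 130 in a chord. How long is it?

2√5

Express y = −2x − 25 and substitute into the circle:
5x² + 100x + 495 = 0  ⟹  x² + 20x + 99 = 0
x = −9 or x = −11, giving (−9, −7) and (−11, −3).
Chord length = distance between (−9, −7) and (−11, −3) = √20 = 2√5.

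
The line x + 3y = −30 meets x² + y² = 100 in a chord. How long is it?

2√10

Centre (0, 0), r² = 100. Perpendicular distance d from centre to line = |30| / √10 = 30/√10.
Half the chord is √(r² − d²) = √(10), so the full chord is 2√10.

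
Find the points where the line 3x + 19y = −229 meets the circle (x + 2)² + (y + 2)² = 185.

Substitute y = (−229 − 3x)/19:
370x² + 2590x − 28860 = 0  ⟹  x² + 7x − 78 = 0
x = 6 or x = −13, giving (6, −13) and (−13, −10).

(−13, −10) and (6, −13)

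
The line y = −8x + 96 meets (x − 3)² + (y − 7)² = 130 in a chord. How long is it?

Centre (3, 7), r² = 130. Perpendicular distance d from centre to line = |−65| / √65 = 65/√65.
Half the chord is √(r² − d²) = √(65), so the full chord is 2√65.

2√65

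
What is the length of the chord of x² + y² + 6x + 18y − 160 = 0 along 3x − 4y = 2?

30

Centre (−3, −9), r² = 250. Perpendicular distance d from centre to line = |25| / √25 = 25/√25.
Chord = 2√(r² − d²) = 2·√(225) = 30.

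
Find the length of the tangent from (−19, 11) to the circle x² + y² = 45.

√437

With centre O = (0, 0), |OP|² = 482 and r² = 45.
Power of the point: PT² = |PO|² − r² = 437, so PT = √437.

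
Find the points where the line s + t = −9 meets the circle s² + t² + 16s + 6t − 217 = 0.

Substitute t = −s − 9:
2s² + 28s − 190 = 0  ⟹  s² + 14s − 95 = 0
s = 5 or s = −19, giving (5, −14) and (−19, 10).

(−19, 10) and (5, −14)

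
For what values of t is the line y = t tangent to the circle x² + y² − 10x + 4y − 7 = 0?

t = −8 or t = 4

The line touches the circle iff its distance from (5, −2) is 6:
|0·5 + 1·(−2) − t| / √1 = 6
|t − (−2)| = 6, so t = 4 or t = −8.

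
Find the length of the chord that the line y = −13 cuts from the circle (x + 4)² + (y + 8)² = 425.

Centre (−4, −8), r² = 425. Perpendicular distance d from centre to line = |5| / √1 = 5.
Chord = 2√(r² − d²) = 2·√(400) = 40.

40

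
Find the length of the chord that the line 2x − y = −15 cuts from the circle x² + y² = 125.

8√5

From the line, y = 2x + 15. Substituting:
5x² + 60x + 100 = 0  ⟹  x² + 12x + 20 = 0
x = −2 or x = −10, giving (−2, 11) and (−10, −5).
Chord length = distance between (−2, 11) and (−10, −5) = √320 = 8√5.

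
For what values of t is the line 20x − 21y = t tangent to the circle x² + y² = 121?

t = −319 or t = 319

Tangency holds when the distance from the centre (0, 0) to the line equals the radius 11:
|20·0 − 21·0 − t| / √841 = 11
|t| = 11·29, so t = 319 or t = −319.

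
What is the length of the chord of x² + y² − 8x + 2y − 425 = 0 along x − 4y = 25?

10√17

Express y = (−25 + x)/4 and substitute into the circle:
17x² − 170x − 6375 = 0  ⟹  x² − 10x − 375 = 0
x = 25 or x = −15, giving (25, 0) and (−15, −10).
Chord length = distance between (25, 0) and (−15, −10) = √1700 = 10√17.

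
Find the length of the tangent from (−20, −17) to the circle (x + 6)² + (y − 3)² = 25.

√571

With centre O = (−6, 3), |OP|² = 596 and r² = 25.
By the tangent–radius right angle, tangent length = √(|PO|² − r²) = √571.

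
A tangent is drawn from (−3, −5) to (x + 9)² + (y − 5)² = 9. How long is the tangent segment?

√127

With centre O = (−9, 5), |OP|² = 136 and r² = 9.
The tangent meets the radius at right angles, so tangent² = |PO|² − r² = 136 − 9 = 127.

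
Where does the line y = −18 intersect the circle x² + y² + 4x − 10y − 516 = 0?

From the line, y = −18. Substituting:
x² + 4x − 12 = 0
x = 2 or x = −6, giving (2, −18) and (−6, −18).

(−6, −18) and (2, −18)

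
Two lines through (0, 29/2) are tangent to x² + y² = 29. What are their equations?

Let a tangent through (0, 29/2) have slope m. Its distance from (0, 0) must equal √29:
[m·(0) − (−29/2)]² = 29(m² + 1)
4m² − 25 = 0, so m = −5/2 or m = 5/2.
With m = −5/2: 5x + 2y = 29. With m = 5/2: 5x − 2y = −29.

5x + 2y = 29 and 5x − 2y = −29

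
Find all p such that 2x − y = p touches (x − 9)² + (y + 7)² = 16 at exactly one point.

p = 25 ± 4√5

For a tangent, require d(centre, line) = r = 4.
|2·9 − 1·(−7) − p| / √5 = 4
|p − (25)| = 4√5.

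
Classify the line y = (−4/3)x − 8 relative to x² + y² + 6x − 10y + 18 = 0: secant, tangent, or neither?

neither

Substituting the line into the circle gives 25x² + 366x + 1458 = 0.
Δ = 133956 − 145800 = −11844.
No real roots: the line does not meet the circle.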